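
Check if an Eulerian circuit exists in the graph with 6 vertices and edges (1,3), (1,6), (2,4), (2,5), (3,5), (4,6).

Step 1: Find the degree of each vertex:
  deg(1) = 2
  deg(2) = 2
  deg(3) = 2
  deg(4) = 2
  deg(5) = 2
  deg(6) = 2

Step 2: Count vertices with odd degree:
  All vertices have even degree (0 odd-degree vertices)

Step 3: Apply Euler's theorem:
  - Eulerian circuit exists iff graph is connected and all vertices have even degree
  - Eulerian path exists iff graph is connected and has 0 or 2 odd-degree vertices

Graph is connected with 0 odd-degree vertices.
Both Eulerian circuit and Eulerian path exist.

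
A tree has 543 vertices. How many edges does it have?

A tree on n vertices always has exactly n - 1 edges.
For n = 543: edges = 543 - 1 = 542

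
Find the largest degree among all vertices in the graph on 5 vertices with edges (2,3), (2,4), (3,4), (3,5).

Step 1: Count edges incident to each vertex:
  deg(1) = 0 (neighbors: none)
  deg(2) = 2 (neighbors: 3, 4)
  deg(3) = 3 (neighbors: 2, 4, 5)
  deg(4) = 2 (neighbors: 2, 3)
  deg(5) = 1 (neighbors: 3)

Step 2: Find maximum:
  max(0, 2, 3, 2, 1) = 3 (vertex 3)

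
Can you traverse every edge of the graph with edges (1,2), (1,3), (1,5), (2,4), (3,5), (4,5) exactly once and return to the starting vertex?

Step 1: Find the degree of each vertex:
  deg(1) = 3
  deg(2) = 2
  deg(3) = 2
  deg(4) = 2
  deg(5) = 3

Step 2: Count vertices with odd degree:
  Odd-degree vertices: 1, 5 (2 total)

Step 3: Apply Euler's theorem:
  - Eulerian circuit exists iff graph is connected and all vertices have even degree
  - Eulerian path exists iff graph is connected and has 0 or 2 odd-degree vertices

Graph is connected with exactly 2 odd-degree vertices (1, 5).
Eulerian path exists (starting and ending at the odd-degree vertices), but no Eulerian circuit.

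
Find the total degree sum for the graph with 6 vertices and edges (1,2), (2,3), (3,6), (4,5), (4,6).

Step 1: Count edges incident to each vertex:
  deg(1) = 1 (neighbors: 2)
  deg(2) = 2 (neighbors: 1, 3)
  deg(3) = 2 (neighbors: 2, 6)
  deg(4) = 2 (neighbors: 5, 6)
  deg(5) = 1 (neighbors: 4)
  deg(6) = 2 (neighbors: 3, 4)

Step 2: Sum all degrees:
  1 + 2 + 2 + 2 + 1 + 2 = 10

Verification: sum of degrees = 2 * |E| = 2 * 5 = 10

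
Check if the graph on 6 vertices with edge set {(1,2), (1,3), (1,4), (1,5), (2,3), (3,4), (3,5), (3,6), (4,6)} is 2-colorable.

Step 1: Attempt 2-coloring using BFS:
  Start at vertex 1, assign color 0
  Color vertex 2 with color 1 (neighbor of 1)
  Color vertex 3 with color 1 (neighbor of 1)
  Color vertex 4 with color 1 (neighbor of 1)
  Color vertex 5 with color 1 (neighbor of 1)

Step 2: Conflict found! Vertices 2 and 3 are adjacent but have the same color.
This means the graph contains an odd cycle.

The graph is NOT bipartite.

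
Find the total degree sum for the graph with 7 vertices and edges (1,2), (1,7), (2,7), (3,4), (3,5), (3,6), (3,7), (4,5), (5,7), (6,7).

Step 1: Count edges incident to each vertex:
  deg(1) = 2 (neighbors: 2, 7)
  deg(2) = 2 (neighbors: 1, 7)
  deg(3) = 4 (neighbors: 4, 5, 6, 7)
  deg(4) = 2 (neighbors: 3, 5)
  deg(5) = 3 (neighbors: 3, 4, 7)
  deg(6) = 2 (neighbors: 3, 7)
  deg(7) = 5 (neighbors: 1, 2, 3, 5, 6)

Step 2: Sum all degrees:
  2 + 2 + 4 + 2 + 3 + 2 + 5 = 20

Verification: sum of degrees = 2 * |E| = 2 * 10 = 20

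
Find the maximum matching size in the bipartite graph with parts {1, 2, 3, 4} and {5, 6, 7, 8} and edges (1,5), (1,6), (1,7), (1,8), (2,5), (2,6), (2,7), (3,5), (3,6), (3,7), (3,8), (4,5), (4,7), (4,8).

Step 1: List the neighbors of each left vertex:
  1: 5, 6, 7, 8
  2: 5, 6, 7
  3: 5, 6, 7, 8
  4: 5, 7, 8

Step 2: Greedily match left vertices, then look for augmenting paths:
  Match 1 -- 5
  Match 2 -- 6
  Match 3 -- 7
  Match 4 -- 8
  No augmenting path remains.

Step 3: Verify this is maximum:
  Matching size 4 = min(|L|, |R|) = min(4, 4), which is an upper bound, so this matching is maximum.

Maximum matching: {(1,5), (2,6), (3,7), (4,8)}
Size: 4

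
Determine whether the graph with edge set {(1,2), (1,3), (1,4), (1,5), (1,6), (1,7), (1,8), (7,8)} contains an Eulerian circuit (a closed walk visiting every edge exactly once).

Step 1: Find the degree of each vertex:
  deg(1) = 7
  deg(2) = 1
  deg(3) = 1
  deg(4) = 1
  deg(5) = 1
  deg(6) = 1
  deg(7) = 2
  deg(8) = 2

Step 2: Count vertices with odd degree:
  Odd-degree vertices: 1, 2, 3, 4, 5, 6 (6 total)

Step 3: Apply Euler's theorem:
  - Eulerian circuit exists iff graph is connected and all vertices have even degree
  - Eulerian path exists iff graph is connected and has 0 or 2 odd-degree vertices

Graph has 6 odd-degree vertices (need 0 or 2).
Neither Eulerian path nor Eulerian circuit exists.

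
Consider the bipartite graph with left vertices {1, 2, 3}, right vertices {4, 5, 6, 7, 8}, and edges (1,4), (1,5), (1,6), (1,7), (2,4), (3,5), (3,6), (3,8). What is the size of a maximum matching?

Step 1: List the neighbors of each left vertex:
  1: 4, 5, 6, 7
  2: 4
  3: 5, 6, 8

Step 2: Greedily match left vertices, then look for augmenting paths:
  Match 1 -- 6
  Match 2 -- 4
  Match 3 -- 5
  No augmenting path remains.

Step 3: Verify this is maximum:
  Matching size 3 = min(|L|, |R|) = min(3, 5), which is an upper bound, so this matching is maximum.

Maximum matching: {(1,6), (2,4), (3,5)}
Size: 3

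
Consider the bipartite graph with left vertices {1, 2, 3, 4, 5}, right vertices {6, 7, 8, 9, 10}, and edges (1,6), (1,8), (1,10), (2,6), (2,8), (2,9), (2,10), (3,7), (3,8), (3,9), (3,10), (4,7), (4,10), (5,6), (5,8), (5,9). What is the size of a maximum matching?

Step 1: List the neighbors of each left vertex:
  1: 6, 8, 10
  2: 6, 8, 9, 10
  3: 7, 8, 9, 10
  4: 7, 10
  5: 6, 8, 9

Step 2: Greedily match left vertices, then look for augmenting paths:
  Match 1 -- 6
  Match 2 -- 8
  Match 3 -- 7
  Match 4 -- 10
  Match 5 -- 9
  No augmenting path remains.

Step 3: Verify this is maximum:
  Matching size 5 = min(|L|, |R|) = min(5, 5), which is an upper bound, so this matching is maximum.

Maximum matching: {(1,6), (2,8), (3,7), (4,10), (5,9)}
Size: 5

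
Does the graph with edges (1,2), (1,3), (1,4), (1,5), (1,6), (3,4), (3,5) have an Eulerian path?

Step 1: Find the degree of each vertex:
  deg(1) = 5
  deg(2) = 1
  deg(3) = 3
  deg(4) = 2
  deg(5) = 2
  deg(6) = 1

Step 2: Count vertices with odd degree:
  Odd-degree vertices: 1, 2, 3, 6 (4 total)

Step 3: Apply Euler's theorem:
  - Eulerian circuit exists iff graph is connected and all vertices have even degree
  - Eulerian path exists iff graph is connected and has 0 or 2 odd-degree vertices

Graph has 4 odd-degree vertices (need 0 or 2).
Neither Eulerian path nor Eulerian circuit exists.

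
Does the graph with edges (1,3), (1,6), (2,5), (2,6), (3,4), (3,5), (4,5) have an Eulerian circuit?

Step 1: Find the degree of each vertex:
  deg(1) = 2
  deg(2) = 2
  deg(3) = 3
  deg(4) = 2
  deg(5) = 3
  deg(6) = 2

Step 2: Count vertices with odd degree:
  Odd-degree vertices: 3, 5 (2 total)

Step 3: Apply Euler's theorem:
  - Eulerian circuit exists iff graph is connected and all vertices have even degree
  - Eulerian path exists iff graph is connected and has 0 or 2 odd-degree vertices

Graph is connected with exactly 2 odd-degree vertices (3, 5).
Eulerian path exists (starting and ending at the odd-degree vertices), but no Eulerian circuit.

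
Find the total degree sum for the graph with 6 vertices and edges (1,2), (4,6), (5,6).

Step 1: Count edges incident to each vertex:
  deg(1) = 1 (neighbors: 2)
  deg(2) = 1 (neighbors: 1)
  deg(3) = 0 (neighbors: none)
  deg(4) = 1 (neighbors: 6)
  deg(5) = 1 (neighbors: 6)
  deg(6) = 2 (neighbors: 4, 5)

Step 2: Sum all degrees:
  1 + 1 + 0 + 1 + 1 + 2 = 6

Verification: sum of degrees = 2 * |E| = 2 * 3 = 6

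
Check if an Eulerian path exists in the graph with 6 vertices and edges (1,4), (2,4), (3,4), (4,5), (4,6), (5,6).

Step 1: Find the degree of each vertex:
  deg(1) = 1
  deg(2) = 1
  deg(3) = 1
  deg(4) = 5
  deg(5) = 2
  deg(6) = 2

Step 2: Count vertices with odd degree:
  Odd-degree vertices: 1, 2, 3, 4 (4 total)

Step 3: Apply Euler's theorem:
  - Eulerian circuit exists iff graph is connected and all vertices have even degree
  - Eulerian path exists iff graph is connected and has 0 or 2 odd-degree vertices

Graph has 4 odd-degree vertices (need 0 or 2).
Neither Eulerian path nor Eulerian circuit exists.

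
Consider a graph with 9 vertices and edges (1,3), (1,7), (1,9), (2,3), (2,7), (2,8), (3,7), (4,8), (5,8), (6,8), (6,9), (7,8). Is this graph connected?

Step 1: Build adjacency list from edges:
  1: 3, 7, 9
  2: 3, 7, 8
  3: 1, 2, 7
  4: 8
  5: 8
  6: 8, 9
  7: 1, 2, 3, 8
  8: 2, 4, 5, 6, 7
  9: 1, 6

Step 2: Run BFS/DFS from vertex 1:
  Visited: {1, 3, 7, 9, 2, 8, 6, 4, 5}
  Reached 9 of 9 vertices

Step 3: All 9 vertices reached from vertex 1, so the graph is connected.
Answer: Yes, the graph is connected.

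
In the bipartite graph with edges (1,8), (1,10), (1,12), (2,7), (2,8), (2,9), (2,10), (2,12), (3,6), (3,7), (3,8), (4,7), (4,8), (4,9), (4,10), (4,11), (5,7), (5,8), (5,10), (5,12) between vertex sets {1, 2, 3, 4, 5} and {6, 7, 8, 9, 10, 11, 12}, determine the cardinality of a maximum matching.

Step 1: List the neighbors of each left vertex:
  1: 8, 10, 12
  2: 7, 8, 9, 10, 12
  3: 6, 7, 8
  4: 7, 8, 9, 10, 11
  5: 7, 8, 10, 12

Step 2: Greedily match left vertices, then look for augmenting paths:
  Match 1 -- 8
  Match 2 -- 7
  Match 3 -- 6
  Match 4 -- 9
  Match 5 -- 10
  No augmenting path remains.

Step 3: Verify this is maximum:
  Matching size 5 = min(|L|, |R|) = min(5, 7), which is an upper bound, so this matching is maximum.

Maximum matching: {(1,8), (2,7), (3,6), (4,9), (5,10)}
Size: 5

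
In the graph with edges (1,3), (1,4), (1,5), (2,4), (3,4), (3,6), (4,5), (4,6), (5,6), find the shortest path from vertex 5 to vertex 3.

Step 1: Build adjacency list:
  1: 3, 4, 5
  2: 4
  3: 1, 4, 6
  4: 1, 2, 3, 5, 6
  5: 1, 4, 6
  6: 3, 4, 5

Step 2: BFS from vertex 5 to find shortest path to 3:
  vertex 1 reached at distance 1
  vertex 4 reached at distance 1
  vertex 6 reached at distance 1
  vertex 3 reached at distance 2

Step 3: Shortest path: 5 -> 6 -> 3
Path length: 2 edges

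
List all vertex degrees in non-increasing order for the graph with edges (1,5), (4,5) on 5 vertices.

Step 1: Count edges incident to each vertex:
  deg(1) = 1 (neighbors: 5)
  deg(2) = 0 (neighbors: none)
  deg(3) = 0 (neighbors: none)
  deg(4) = 1 (neighbors: 5)
  deg(5) = 2 (neighbors: 1, 4)

Step 2: Sort degrees in non-increasing order:
  Degrees: [1, 0, 0, 1, 2] -> sorted: [2, 1, 1, 0, 0]

Degree sequence: [2, 1, 1, 0, 0]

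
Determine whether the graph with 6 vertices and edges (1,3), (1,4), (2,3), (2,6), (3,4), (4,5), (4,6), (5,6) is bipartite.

Step 1: Attempt 2-coloring using BFS:
  Start at vertex 1, assign color 0
  Color vertex 3 with color 1 (neighbor of 1)
  Color vertex 4 with color 1 (neighbor of 1)
  Color vertex 2 with color 0 (neighbor of 3)

Step 2: Conflict found! Vertices 3 and 4 are adjacent but have the same color.
This means the graph contains an odd cycle.

The graph is NOT bipartite.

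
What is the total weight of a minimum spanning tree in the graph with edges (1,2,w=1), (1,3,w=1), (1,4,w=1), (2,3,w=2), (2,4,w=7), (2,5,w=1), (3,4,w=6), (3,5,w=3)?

Apply Kruskal's algorithm (sort edges by weight, add if no cycle):

Sorted edges by weight:
  (1,2) w=1
  (1,3) w=1
  (1,4) w=1
  (2,5) w=1
  (2,3) w=2
  (3,5) w=3
  (3,4) w=6
  (2,4) w=7

Add edge (1,2) w=1 -- no cycle. Running total: 1
Add edge (1,3) w=1 -- no cycle. Running total: 2
Add edge (1,4) w=1 -- no cycle. Running total: 3
Add edge (2,5) w=1 -- no cycle. Running total: 4

MST edges: (1,2,w=1), (1,3,w=1), (1,4,w=1), (2,5,w=1)
Total MST weight: 1 + 1 + 1 + 1 = 4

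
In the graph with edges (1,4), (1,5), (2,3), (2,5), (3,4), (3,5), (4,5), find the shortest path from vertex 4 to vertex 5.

Step 1: Build adjacency list:
  1: 4, 5
  2: 3, 5
  3: 2, 4, 5
  4: 1, 3, 5
  5: 1, 2, 3, 4

Step 2: BFS from vertex 4 to find shortest path to 5:
  vertex 1 reached at distance 1
  vertex 3 reached at distance 1
  vertex 5 reached at distance 1

Step 3: Shortest path: 4 -> 5
Path length: 1 edge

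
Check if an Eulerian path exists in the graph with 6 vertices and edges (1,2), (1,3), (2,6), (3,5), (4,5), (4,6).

Step 1: Find the degree of each vertex:
  deg(1) = 2
  deg(2) = 2
  deg(3) = 2
  deg(4) = 2
  deg(5) = 2
  deg(6) = 2

Step 2: Count vertices with odd degree:
  All vertices have even degree (0 odd-degree vertices)

Step 3: Apply Euler's theorem:
  - Eulerian circuit exists iff graph is connected and all vertices have even degree
  - Eulerian path exists iff graph is connected and has 0 or 2 odd-degree vertices

Graph is connected with 0 odd-degree vertices.
Both Eulerian circuit and Eulerian path exist.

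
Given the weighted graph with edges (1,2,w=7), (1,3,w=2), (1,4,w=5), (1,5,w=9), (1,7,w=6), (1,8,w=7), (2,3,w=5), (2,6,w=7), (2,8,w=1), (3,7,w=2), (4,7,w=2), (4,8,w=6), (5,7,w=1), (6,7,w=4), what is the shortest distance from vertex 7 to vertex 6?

Step 1: Build adjacency list with weights:
  1: 2(w=7), 3(w=2), 4(w=5), 5(w=9), 7(w=6), 8(w=7)
  2: 1(w=7), 3(w=5), 6(w=7), 8(w=1)
  3: 1(w=2), 2(w=5), 7(w=2)
  4: 1(w=5), 7(w=2), 8(w=6)
  5: 1(w=9), 7(w=1)
  6: 2(w=7), 7(w=4)
  7: 1(w=6), 3(w=2), 4(w=2), 5(w=1), 6(w=4)
  8: 1(w=7), 2(w=1), 4(w=6)

Step 2: Apply Dijkstra's algorithm from vertex 7:
  Visit vertex 7 (distance=0)
    Update dist[1] = 6
    Update dist[3] = 2
    Update dist[4] = 2
    Update dist[5] = 1
    Update dist[6] = 4
  Visit vertex 5 (distance=1)
  Visit vertex 3 (distance=2)
    Update dist[1] = 4
    Update dist[2] = 7
  Visit vertex 4 (distance=2)
    Update dist[8] = 8
  Visit vertex 1 (distance=4)
  Visit vertex 6 (distance=4)

Step 3: Shortest path: 7 -> 6
Total weight: 4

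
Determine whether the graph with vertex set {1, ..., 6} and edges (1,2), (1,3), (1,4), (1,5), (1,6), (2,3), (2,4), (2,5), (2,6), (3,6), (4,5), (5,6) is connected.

Step 1: Build adjacency list from edges:
  1: 2, 3, 4, 5, 6
  2: 1, 3, 4, 5, 6
  3: 1, 2, 6
  4: 1, 2, 5
  5: 1, 2, 4, 6
  6: 1, 2, 3, 5

Step 2: Run BFS/DFS from vertex 1:
  Visited: {1, 2, 3, 4, 5, 6}
  Reached 6 of 6 vertices

Step 3: All 6 vertices reached from vertex 1, so the graph is connected.
Answer: Yes, the graph is connected.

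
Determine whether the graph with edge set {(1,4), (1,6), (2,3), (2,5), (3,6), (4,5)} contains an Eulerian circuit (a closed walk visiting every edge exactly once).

Step 1: Find the degree of each vertex:
  deg(1) = 2
  deg(2) = 2
  deg(3) = 2
  deg(4) = 2
  deg(5) = 2
  deg(6) = 2

Step 2: Count vertices with odd degree:
  All vertices have even degree (0 odd-degree vertices)

Step 3: Apply Euler's theorem:
  - Eulerian circuit exists iff graph is connected and all vertices have even degree
  - Eulerian path exists iff graph is connected and has 0 or 2 odd-degree vertices

Graph is connected with 0 odd-degree vertices.
Both Eulerian circuit and Eulerian path exist.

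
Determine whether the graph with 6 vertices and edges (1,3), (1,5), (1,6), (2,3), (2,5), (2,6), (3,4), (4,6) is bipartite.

Step 1: Attempt 2-coloring using BFS:
  Start at vertex 1, assign color 0
  Color vertex 3 with color 1 (neighbor of 1)
  Color vertex 5 with color 1 (neighbor of 1)
  Color vertex 6 with color 1 (neighbor of 1)
  Color vertex 2 with color 0 (neighbor of 3)
  Color vertex 4 with color 0 (neighbor of 3)

Step 2: 2-coloring succeeded. No conflicts found.
  Set A (color 0): {1, 2, 4}
  Set B (color 1): {3, 5, 6}

The graph is bipartite with partition {1, 2, 4}, {3, 5, 6}.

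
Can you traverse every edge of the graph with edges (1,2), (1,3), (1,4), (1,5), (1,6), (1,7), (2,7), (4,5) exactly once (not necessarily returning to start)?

Step 1: Find the degree of each vertex:
  deg(1) = 6
  deg(2) = 2
  deg(3) = 1
  deg(4) = 2
  deg(5) = 2
  deg(6) = 1
  deg(7) = 2

Step 2: Count vertices with odd degree:
  Odd-degree vertices: 3, 6 (2 total)

Step 3: Apply Euler's theorem:
  - Eulerian circuit exists iff graph is connected and all vertices have even degree
  - Eulerian path exists iff graph is connected and has 0 or 2 odd-degree vertices

Graph is connected with exactly 2 odd-degree vertices (3, 6).
Eulerian path exists (starting and ending at the odd-degree vertices), but no Eulerian circuit.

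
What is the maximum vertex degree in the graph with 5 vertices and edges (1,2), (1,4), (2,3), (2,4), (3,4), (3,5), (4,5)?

Step 1: Count edges incident to each vertex:
  deg(1) = 2 (neighbors: 2, 4)
  deg(2) = 3 (neighbors: 1, 3, 4)
  deg(3) = 3 (neighbors: 2, 4, 5)
  deg(4) = 4 (neighbors: 1, 2, 3, 5)
  deg(5) = 2 (neighbors: 3, 4)

Step 2: Find maximum:
  max(2, 3, 3, 4, 2) = 4 (vertex 4)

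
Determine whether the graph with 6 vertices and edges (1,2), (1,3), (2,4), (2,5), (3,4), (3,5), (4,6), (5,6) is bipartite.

Step 1: Attempt 2-coloring using BFS:
  Start at vertex 1, assign color 0
  Color vertex 2 with color 1 (neighbor of 1)
  Color vertex 3 with color 1 (neighbor of 1)
  Color vertex 4 with color 0 (neighbor of 2)
  Color vertex 5 with color 0 (neighbor of 2)
  Color vertex 6 with color 1 (neighbor of 4)

Step 2: 2-coloring succeeded. No conflicts found.
  Set A (color 0): {1, 4, 5}
  Set B (color 1): {2, 3, 6}

The graph is bipartite with partition {1, 4, 5}, {2, 3, 6}.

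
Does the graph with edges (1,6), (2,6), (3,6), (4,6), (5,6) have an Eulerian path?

Step 1: Find the degree of each vertex:
  deg(1) = 1
  deg(2) = 1
  deg(3) = 1
  deg(4) = 1
  deg(5) = 1
  deg(6) = 5

Step 2: Count vertices with odd degree:
  Odd-degree vertices: 1, 2, 3, 4, 5, 6 (6 total)

Step 3: Apply Euler's theorem:
  - Eulerian circuit exists iff graph is connected and all vertices have even degree
  - Eulerian path exists iff graph is connected and has 0 or 2 odd-degree vertices

Graph has 6 odd-degree vertices (need 0 or 2).
Neither Eulerian path nor Eulerian circuit exists.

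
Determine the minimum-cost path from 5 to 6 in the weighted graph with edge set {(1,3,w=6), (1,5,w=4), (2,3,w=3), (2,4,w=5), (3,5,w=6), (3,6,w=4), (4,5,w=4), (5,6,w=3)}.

Step 1: Build adjacency list with weights:
  1: 3(w=6), 5(w=4)
  2: 3(w=3), 4(w=5)
  3: 1(w=6), 2(w=3), 5(w=6), 6(w=4)
  4: 2(w=5), 5(w=4)
  5: 1(w=4), 3(w=6), 4(w=4), 6(w=3)
  6: 3(w=4), 5(w=3)

Step 2: Apply Dijkstra's algorithm from vertex 5:
  Visit vertex 5 (distance=0)
    Update dist[1] = 4
    Update dist[3] = 6
    Update dist[4] = 4
    Update dist[6] = 3
  Visit vertex 6 (distance=3)

Step 3: Shortest path: 5 -> 6
Total weight: 3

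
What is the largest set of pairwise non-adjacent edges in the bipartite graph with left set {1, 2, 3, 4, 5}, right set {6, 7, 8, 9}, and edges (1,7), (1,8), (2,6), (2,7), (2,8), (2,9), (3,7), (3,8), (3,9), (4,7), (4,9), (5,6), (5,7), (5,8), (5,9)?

Step 1: List the neighbors of each left vertex:
  1: 7, 8
  2: 6, 7, 8, 9
  3: 7, 8, 9
  4: 7, 9
  5: 6, 7, 8, 9

Step 2: Greedily match left vertices, then look for augmenting paths:
  Match 1 -- 7
  Match 2 -- 6
  Match 3 -- 8
  Match 4 -- 9
  No augmenting path remains.

Step 3: Verify this is maximum:
  Matching size 4 = min(|L|, |R|) = min(5, 4), which is an upper bound, so this matching is maximum.

Maximum matching: {(1,7), (2,6), (3,8), (4,9)}
Size: 4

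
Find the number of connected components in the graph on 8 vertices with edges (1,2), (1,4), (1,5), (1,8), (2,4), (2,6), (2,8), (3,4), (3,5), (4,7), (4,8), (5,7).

Step 1: Build adjacency list from edges:
  1: 2, 4, 5, 8
  2: 1, 4, 6, 8
  3: 4, 5
  4: 1, 2, 3, 7, 8
  5: 1, 3, 7
  6: 2
  7: 4, 5
  8: 1, 2, 4

Step 2: Run BFS/DFS from vertex 1:
  Visited: {1, 2, 4, 5, 8, 6, 3, 7}
  Reached 8 of 8 vertices

Step 3: All 8 vertices reached from vertex 1, so the graph is connected.
Number of connected components: 1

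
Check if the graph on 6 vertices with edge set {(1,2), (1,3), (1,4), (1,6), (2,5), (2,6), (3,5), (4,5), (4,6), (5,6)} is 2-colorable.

Step 1: Attempt 2-coloring using BFS:
  Start at vertex 1, assign color 0
  Color vertex 2 with color 1 (neighbor of 1)
  Color vertex 3 with color 1 (neighbor of 1)
  Color vertex 4 with color 1 (neighbor of 1)
  Color vertex 6 with color 1 (neighbor of 1)
  Color vertex 5 with color 0 (neighbor of 2)

Step 2: Conflict found! Vertices 2 and 6 are adjacent but have the same color.
This means the graph contains an odd cycle.

The graph is NOT bipartite.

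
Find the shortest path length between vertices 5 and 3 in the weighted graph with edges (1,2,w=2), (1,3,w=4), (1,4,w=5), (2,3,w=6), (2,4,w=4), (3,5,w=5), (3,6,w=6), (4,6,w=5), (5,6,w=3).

Step 1: Build adjacency list with weights:
  1: 2(w=2), 3(w=4), 4(w=5)
  2: 1(w=2), 3(w=6), 4(w=4)
  3: 1(w=4), 2(w=6), 5(w=5), 6(w=6)
  4: 1(w=5), 2(w=4), 6(w=5)
  5: 3(w=5), 6(w=3)
  6: 3(w=6), 4(w=5), 5(w=3)

Step 2: Apply Dijkstra's algorithm from vertex 5:
  Visit vertex 5 (distance=0)
    Update dist[3] = 5
    Update dist[6] = 3
  Visit vertex 6 (distance=3)
    Update dist[4] = 8
  Visit vertex 3 (distance=5)
    Update dist[1] = 9
    Update dist[2] = 11

Step 3: Shortest path: 5 -> 3
Total weight: 5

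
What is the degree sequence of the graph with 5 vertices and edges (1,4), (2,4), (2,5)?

Step 1: Count edges incident to each vertex:
  deg(1) = 1 (neighbors: 4)
  deg(2) = 2 (neighbors: 4, 5)
  deg(3) = 0 (neighbors: none)
  deg(4) = 2 (neighbors: 1, 2)
  deg(5) = 1 (neighbors: 2)

Step 2: Sort degrees in non-increasing order:
  Degrees: [1, 2, 0, 2, 1] -> sorted: [2, 2, 1, 1, 0]

Degree sequence: [2, 2, 1, 1, 0]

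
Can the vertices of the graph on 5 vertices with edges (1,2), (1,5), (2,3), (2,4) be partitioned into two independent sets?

Step 1: Attempt 2-coloring using BFS:
  Start at vertex 1, assign color 0
  Color vertex 2 with color 1 (neighbor of 1)
  Color vertex 5 with color 1 (neighbor of 1)
  Color vertex 3 with color 0 (neighbor of 2)
  Color vertex 4 with color 0 (neighbor of 2)

Step 2: 2-coloring succeeded. No conflicts found.
  Set A (color 0): {1, 3, 4}
  Set B (color 1): {2, 5}

The graph is bipartite with partition {1, 3, 4}, {2, 5}.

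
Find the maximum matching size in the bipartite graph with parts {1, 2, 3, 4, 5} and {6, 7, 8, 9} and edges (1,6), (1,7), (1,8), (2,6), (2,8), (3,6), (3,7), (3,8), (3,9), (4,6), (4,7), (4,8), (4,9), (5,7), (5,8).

Step 1: List the neighbors of each left vertex:
  1: 6, 7, 8
  2: 6, 8
  3: 6, 7, 8, 9
  4: 6, 7, 8, 9
  5: 7, 8

Step 2: Greedily match left vertices, then look for augmenting paths:
  Match 1 -- 6
  Match 2 -- 8
  Match 3 -- 7
  Match 4 -- 9
  No augmenting path remains.

Step 3: Verify this is maximum:
  Matching size 4 = min(|L|, |R|) = min(5, 4), which is an upper bound, so this matching is maximum.

Maximum matching: {(1,6), (2,8), (3,7), (4,9)}
Size: 4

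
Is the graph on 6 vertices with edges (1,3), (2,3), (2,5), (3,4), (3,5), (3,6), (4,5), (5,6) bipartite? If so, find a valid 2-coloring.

Step 1: Attempt 2-coloring using BFS:
  Start at vertex 1, assign color 0
  Color vertex 3 with color 1 (neighbor of 1)
  Color vertex 2 with color 0 (neighbor of 3)
  Color vertex 4 with color 0 (neighbor of 3)
  Color vertex 5 with color 0 (neighbor of 3)
  Color vertex 6 with color 0 (neighbor of 3)

Step 2: Conflict found! Vertices 2 and 5 are adjacent but have the same color.
This means the graph contains an odd cycle.

The graph is NOT bipartite.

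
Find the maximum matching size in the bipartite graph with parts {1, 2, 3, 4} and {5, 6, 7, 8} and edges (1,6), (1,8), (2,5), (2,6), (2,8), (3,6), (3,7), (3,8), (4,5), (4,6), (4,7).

Step 1: List the neighbors of each left vertex:
  1: 6, 8
  2: 5, 6, 8
  3: 6, 7, 8
  4: 5, 6, 7

Step 2: Greedily match left vertices, then look for augmenting paths:
  Match 1 -- 6
  Match 2 -- 8
  Match 3 -- 7
  Match 4 -- 5
  No augmenting path remains.

Step 3: Verify this is maximum:
  Matching size 4 = min(|L|, |R|) = min(4, 4), which is an upper bound, so this matching is maximum.

Maximum matching: {(1,6), (2,8), (3,7), (4,5)}
Size: 4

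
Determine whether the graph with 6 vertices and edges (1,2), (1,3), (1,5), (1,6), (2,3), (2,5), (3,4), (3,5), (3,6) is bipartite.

Step 1: Attempt 2-coloring using BFS:
  Start at vertex 1, assign color 0
  Color vertex 2 with color 1 (neighbor of 1)
  Color vertex 3 with color 1 (neighbor of 1)
  Color vertex 5 with color 1 (neighbor of 1)
  Color vertex 6 with color 1 (neighbor of 1)

Step 2: Conflict found! Vertices 2 and 3 are adjacent but have the same color.
This means the graph contains an odd cycle.

The graph is NOT bipartite.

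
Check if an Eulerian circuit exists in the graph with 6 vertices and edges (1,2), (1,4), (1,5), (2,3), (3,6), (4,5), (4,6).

Step 1: Find the degree of each vertex:
  deg(1) = 3
  deg(2) = 2
  deg(3) = 2
  deg(4) = 3
  deg(5) = 2
  deg(6) = 2

Step 2: Count vertices with odd degree:
  Odd-degree vertices: 1, 4 (2 total)

Step 3: Apply Euler's theorem:
  - Eulerian circuit exists iff graph is connected and all vertices have even degree
  - Eulerian path exists iff graph is connected and has 0 or 2 odd-degree vertices

Graph is connected with exactly 2 odd-degree vertices (1, 4).
Eulerian path exists (starting and ending at the odd-degree vertices), but no Eulerian circuit.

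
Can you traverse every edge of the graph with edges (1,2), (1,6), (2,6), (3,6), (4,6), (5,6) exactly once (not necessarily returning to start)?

Step 1: Find the degree of each vertex:
  deg(1) = 2
  deg(2) = 2
  deg(3) = 1
  deg(4) = 1
  deg(5) = 1
  deg(6) = 5

Step 2: Count vertices with odd degree:
  Odd-degree vertices: 3, 4, 5, 6 (4 total)

Step 3: Apply Euler's theorem:
  - Eulerian circuit exists iff graph is connected and all vertices have even degree
  - Eulerian path exists iff graph is connected and has 0 or 2 odd-degree vertices

Graph has 4 odd-degree vertices (need 0 or 2).
Neither Eulerian path nor Eulerian circuit exists.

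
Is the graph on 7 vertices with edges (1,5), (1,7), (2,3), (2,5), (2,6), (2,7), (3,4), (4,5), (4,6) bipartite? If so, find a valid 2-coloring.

Step 1: Attempt 2-coloring using BFS:
  Start at vertex 1, assign color 0
  Color vertex 5 with color 1 (neighbor of 1)
  Color vertex 7 with color 1 (neighbor of 1)
  Color vertex 2 with color 0 (neighbor of 5)
  Color vertex 4 with color 0 (neighbor of 5)
  Color vertex 3 with color 1 (neighbor of 2)
  Color vertex 6 with color 1 (neighbor of 2)

Step 2: 2-coloring succeeded. No conflicts found.
  Set A (color 0): {1, 2, 4}
  Set B (color 1): {3, 5, 6, 7}

The graph is bipartite with partition {1, 2, 4}, {3, 5, 6, 7}.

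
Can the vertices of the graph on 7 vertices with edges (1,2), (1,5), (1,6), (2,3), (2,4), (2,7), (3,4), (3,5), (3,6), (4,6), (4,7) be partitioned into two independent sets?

Step 1: Attempt 2-coloring using BFS:
  Start at vertex 1, assign color 0
  Color vertex 2 with color 1 (neighbor of 1)
  Color vertex 5 with color 1 (neighbor of 1)
  Color vertex 6 with color 1 (neighbor of 1)
  Color vertex 3 with color 0 (neighbor of 2)
  Color vertex 4 with color 0 (neighbor of 2)
  Color vertex 7 with color 0 (neighbor of 2)

Step 2: Conflict found! Vertices 3 and 4 are adjacent but have the same color.
This means the graph contains an odd cycle.

The graph is NOT bipartite.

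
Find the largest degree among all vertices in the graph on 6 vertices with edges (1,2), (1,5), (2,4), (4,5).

Step 1: Count edges incident to each vertex:
  deg(1) = 2 (neighbors: 2, 5)
  deg(2) = 2 (neighbors: 1, 4)
  deg(3) = 0 (neighbors: none)
  deg(4) = 2 (neighbors: 2, 5)
  deg(5) = 2 (neighbors: 1, 4)
  deg(6) = 0 (neighbors: none)

Step 2: Find maximum:
  max(2, 2, 0, 2, 2, 0) = 2 (vertex 1)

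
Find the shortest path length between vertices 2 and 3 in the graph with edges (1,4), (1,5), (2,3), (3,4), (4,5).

Step 1: Build adjacency list:
  1: 4, 5
  2: 3
  3: 2, 4
  4: 1, 3, 5
  5: 1, 4

Step 2: BFS from vertex 2 to find shortest path to 3:
  vertex 3 reached at distance 1

Step 3: Shortest path: 2 -> 3
Path length: 1 edge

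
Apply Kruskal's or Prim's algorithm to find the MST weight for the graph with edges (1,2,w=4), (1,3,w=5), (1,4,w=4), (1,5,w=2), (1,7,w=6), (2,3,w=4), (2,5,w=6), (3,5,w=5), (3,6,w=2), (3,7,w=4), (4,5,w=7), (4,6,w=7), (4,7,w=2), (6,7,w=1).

Apply Kruskal's algorithm (sort edges by weight, add if no cycle):

Sorted edges by weight:
  (6,7) w=1
  (1,5) w=2
  (3,6) w=2
  (4,7) w=2
  (1,4) w=4
  (1,2) w=4
  (2,3) w=4
  (3,7) w=4
  (1,3) w=5
  (3,5) w=5
  (1,7) w=6
  (2,5) w=6
  (4,6) w=7
  (4,5) w=7

Add edge (6,7) w=1 -- no cycle. Running total: 1
Add edge (1,5) w=2 -- no cycle. Running total: 3
Add edge (3,6) w=2 -- no cycle. Running total: 5
Add edge (4,7) w=2 -- no cycle. Running total: 7
Add edge (1,4) w=4 -- no cycle. Running total: 11
Add edge (1,2) w=4 -- no cycle. Running total: 15

MST edges: (6,7,w=1), (1,5,w=2), (3,6,w=2), (4,7,w=2), (1,4,w=4), (1,2,w=4)
Total MST weight: 1 + 2 + 2 + 2 + 4 + 4 = 15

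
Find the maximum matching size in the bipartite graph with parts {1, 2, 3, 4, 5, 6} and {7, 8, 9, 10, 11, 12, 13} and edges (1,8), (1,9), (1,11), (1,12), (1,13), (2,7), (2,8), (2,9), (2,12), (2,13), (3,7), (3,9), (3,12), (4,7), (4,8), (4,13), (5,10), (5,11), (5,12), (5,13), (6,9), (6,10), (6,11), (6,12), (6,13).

Step 1: List the neighbors of each left vertex:
  1: 8, 9, 11, 12, 13
  2: 7, 8, 9, 12, 13
  3: 7, 9, 12
  4: 7, 8, 13
  5: 10, 11, 12, 13
  6: 9, 10, 11, 12, 13

Step 2: Greedily match left vertices, then look for augmenting paths:
  Match 1 -- 8
  Match 2 -- 7
  Match 3 -- 9
  Match 4 -- 13
  Match 5 -- 10
  Match 6 -- 11
  No augmenting path remains.

Step 3: Verify this is maximum:
  Matching size 6 = min(|L|, |R|) = min(6, 7), which is an upper bound, so this matching is maximum.

Maximum matching: {(1,8), (2,7), (3,9), (4,13), (5,10), (6,11)}
Size: 6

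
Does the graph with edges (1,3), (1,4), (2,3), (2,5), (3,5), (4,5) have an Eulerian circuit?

Step 1: Find the degree of each vertex:
  deg(1) = 2
  deg(2) = 2
  deg(3) = 3
  deg(4) = 2
  deg(5) = 3

Step 2: Count vertices with odd degree:
  Odd-degree vertices: 3, 5 (2 total)

Step 3: Apply Euler's theorem:
  - Eulerian circuit exists iff graph is connected and all vertices have even degree
  - Eulerian path exists iff graph is connected and has 0 or 2 odd-degree vertices

Graph is connected with exactly 2 odd-degree vertices (3, 5).
Eulerian path exists (starting and ending at the odd-degree vertices), but no Eulerian circuit.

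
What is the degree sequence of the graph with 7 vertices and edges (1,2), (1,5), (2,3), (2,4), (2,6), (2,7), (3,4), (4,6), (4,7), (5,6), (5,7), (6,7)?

Step 1: Count edges incident to each vertex:
  deg(1) = 2 (neighbors: 2, 5)
  deg(2) = 5 (neighbors: 1, 3, 4, 6, 7)
  deg(3) = 2 (neighbors: 2, 4)
  deg(4) = 4 (neighbors: 2, 3, 6, 7)
  deg(5) = 3 (neighbors: 1, 6, 7)
  deg(6) = 4 (neighbors: 2, 4, 5, 7)
  deg(7) = 4 (neighbors: 2, 4, 5, 6)

Step 2: Sort degrees in non-increasing order:
  Degrees: [2, 5, 2, 4, 3, 4, 4] -> sorted: [5, 4, 4, 4, 3, 2, 2]

Degree sequence: [5, 4, 4, 4, 3, 2, 2]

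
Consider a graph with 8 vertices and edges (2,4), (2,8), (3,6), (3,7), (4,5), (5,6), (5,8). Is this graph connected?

Step 1: Build adjacency list from edges:
  1: (none)
  2: 4, 8
  3: 6, 7
  4: 2, 5
  5: 4, 6, 8
  6: 3, 5
  7: 3
  8: 2, 5

Step 2: Run BFS/DFS from vertex 1:
  Visited: {1}
  Reached 1 of 8 vertices

Step 3: Only 1 of 8 vertices reached. Graph is disconnected.
Connected components: {1}, {2, 3, 4, 5, 6, 7, 8}
Answer: No, the graph is not connected (2 components).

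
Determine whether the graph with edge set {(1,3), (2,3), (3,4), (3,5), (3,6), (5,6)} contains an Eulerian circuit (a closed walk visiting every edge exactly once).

Step 1: Find the degree of each vertex:
  deg(1) = 1
  deg(2) = 1
  deg(3) = 5
  deg(4) = 1
  deg(5) = 2
  deg(6) = 2

Step 2: Count vertices with odd degree:
  Odd-degree vertices: 1, 2, 3, 4 (4 total)

Step 3: Apply Euler's theorem:
  - Eulerian circuit exists iff graph is connected and all vertices have even degree
  - Eulerian path exists iff graph is connected and has 0 or 2 odd-degree vertices

Graph has 4 odd-degree vertices (need 0 or 2).
Neither Eulerian path nor Eulerian circuit exists.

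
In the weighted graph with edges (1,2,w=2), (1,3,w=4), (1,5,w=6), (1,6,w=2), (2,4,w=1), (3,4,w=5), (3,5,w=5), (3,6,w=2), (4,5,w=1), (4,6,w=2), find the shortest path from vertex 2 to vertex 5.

Step 1: Build adjacency list with weights:
  1: 2(w=2), 3(w=4), 5(w=6), 6(w=2)
  2: 1(w=2), 4(w=1)
  3: 1(w=4), 4(w=5), 5(w=5), 6(w=2)
  4: 2(w=1), 3(w=5), 5(w=1), 6(w=2)
  5: 1(w=6), 3(w=5), 4(w=1)
  6: 1(w=2), 3(w=2), 4(w=2)

Step 2: Apply Dijkstra's algorithm from vertex 2:
  Visit vertex 2 (distance=0)
    Update dist[1] = 2
    Update dist[4] = 1
  Visit vertex 4 (distance=1)
    Update dist[3] = 6
    Update dist[5] = 2
    Update dist[6] = 3
  Visit vertex 1 (distance=2)
  Visit vertex 5 (distance=2)

Step 3: Shortest path: 2 -> 4 -> 5
Total weight: 1 + 1 = 2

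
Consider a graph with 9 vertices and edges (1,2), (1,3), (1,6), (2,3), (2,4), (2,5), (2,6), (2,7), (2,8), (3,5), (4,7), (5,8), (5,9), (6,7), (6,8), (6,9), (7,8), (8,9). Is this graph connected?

Step 1: Build adjacency list from edges:
  1: 2, 3, 6
  2: 1, 3, 4, 5, 6, 7, 8
  3: 1, 2, 5
  4: 2, 7
  5: 2, 3, 8, 9
  6: 1, 2, 7, 8, 9
  7: 2, 4, 6, 8
  8: 2, 5, 6, 7, 9
  9: 5, 6, 8

Step 2: Run BFS/DFS from vertex 1:
  Visited: {1, 2, 3, 6, 4, 5, 7, 8, 9}
  Reached 9 of 9 vertices

Step 3: All 9 vertices reached from vertex 1, so the graph is connected.
Answer: Yes, the graph is connected.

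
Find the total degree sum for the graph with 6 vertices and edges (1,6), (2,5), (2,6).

Step 1: Count edges incident to each vertex:
  deg(1) = 1 (neighbors: 6)
  deg(2) = 2 (neighbors: 5, 6)
  deg(3) = 0 (neighbors: none)
  deg(4) = 0 (neighbors: none)
  deg(5) = 1 (neighbors: 2)
  deg(6) = 2 (neighbors: 1, 2)

Step 2: Sum all degrees:
  1 + 2 + 0 + 0 + 1 + 2 = 6

Verification: sum of degrees = 2 * |E| = 2 * 3 = 6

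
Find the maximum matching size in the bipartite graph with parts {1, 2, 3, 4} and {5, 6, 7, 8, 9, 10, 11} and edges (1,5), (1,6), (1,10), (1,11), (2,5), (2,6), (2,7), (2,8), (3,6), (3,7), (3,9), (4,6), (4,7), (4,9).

Step 1: List the neighbors of each left vertex:
  1: 5, 6, 10, 11
  2: 5, 6, 7, 8
  3: 6, 7, 9
  4: 6, 7, 9

Step 2: Greedily match left vertices, then look for augmenting paths:
  Match 1 -- 5
  Match 2 -- 6
  Match 3 -- 7
  Match 4 -- 9
  No augmenting path remains.

Step 3: Verify this is maximum:
  Matching size 4 = min(|L|, |R|) = min(4, 7), which is an upper bound, so this matching is maximum.

Maximum matching: {(1,5), (2,6), (3,7), (4,9)}
Size: 4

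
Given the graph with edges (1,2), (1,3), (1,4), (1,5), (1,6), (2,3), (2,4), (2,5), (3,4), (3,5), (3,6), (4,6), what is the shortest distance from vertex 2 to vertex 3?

Step 1: Build adjacency list:
  1: 2, 3, 4, 5, 6
  2: 1, 3, 4, 5
  3: 1, 2, 4, 5, 6
  4: 1, 2, 3, 6
  5: 1, 2, 3
  6: 1, 3, 4

Step 2: BFS from vertex 2 to find shortest path to 3:
  vertex 1 reached at distance 1
  vertex 3 reached at distance 1

Step 3: Shortest path: 2 -> 3
Path length: 1 edge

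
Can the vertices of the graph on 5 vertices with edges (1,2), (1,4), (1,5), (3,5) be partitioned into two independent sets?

Step 1: Attempt 2-coloring using BFS:
  Start at vertex 1, assign color 0
  Color vertex 2 with color 1 (neighbor of 1)
  Color vertex 4 with color 1 (neighbor of 1)
  Color vertex 5 with color 1 (neighbor of 1)
  Color vertex 3 with color 0 (neighbor of 5)

Step 2: 2-coloring succeeded. No conflicts found.
  Set A (color 0): {1, 3}
  Set B (color 1): {2, 4, 5}

The graph is bipartite with partition {1, 3}, {2, 4, 5}.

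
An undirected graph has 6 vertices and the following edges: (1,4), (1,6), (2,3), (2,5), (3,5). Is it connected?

Step 1: Build adjacency list from edges:
  1: 4, 6
  2: 3, 5
  3: 2, 5
  4: 1
  5: 2, 3
  6: 1

Step 2: Run BFS/DFS from vertex 1:
  Visited: {1, 4, 6}
  Reached 3 of 6 vertices

Step 3: Only 3 of 6 vertices reached. Graph is disconnected.
Connected components: {1, 4, 6}, {2, 3, 5}
Answer: No, the graph is not connected (2 components).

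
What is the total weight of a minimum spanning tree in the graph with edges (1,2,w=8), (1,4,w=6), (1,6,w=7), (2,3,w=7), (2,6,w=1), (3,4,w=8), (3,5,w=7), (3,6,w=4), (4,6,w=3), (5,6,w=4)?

Apply Kruskal's algorithm (sort edges by weight, add if no cycle):

Sorted edges by weight:
  (2,6) w=1
  (4,6) w=3
  (3,6) w=4
  (5,6) w=4
  (1,4) w=6
  (1,6) w=7
  (2,3) w=7
  (3,5) w=7
  (1,2) w=8
  (3,4) w=8

Add edge (2,6) w=1 -- no cycle. Running total: 1
Add edge (4,6) w=3 -- no cycle. Running total: 4
Add edge (3,6) w=4 -- no cycle. Running total: 8
Add edge (5,6) w=4 -- no cycle. Running total: 12
Add edge (1,4) w=6 -- no cycle. Running total: 18

MST edges: (2,6,w=1), (4,6,w=3), (3,6,w=4), (5,6,w=4), (1,4,w=6)
Total MST weight: 1 + 3 + 4 + 4 + 6 = 18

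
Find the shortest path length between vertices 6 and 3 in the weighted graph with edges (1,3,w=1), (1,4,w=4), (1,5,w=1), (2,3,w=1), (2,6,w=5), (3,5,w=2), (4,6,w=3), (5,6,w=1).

Step 1: Build adjacency list with weights:
  1: 3(w=1), 4(w=4), 5(w=1)
  2: 3(w=1), 6(w=5)
  3: 1(w=1), 2(w=1), 5(w=2)
  4: 1(w=4), 6(w=3)
  5: 1(w=1), 3(w=2), 6(w=1)
  6: 2(w=5), 4(w=3), 5(w=1)

Step 2: Apply Dijkstra's algorithm from vertex 6:
  Visit vertex 6 (distance=0)
    Update dist[2] = 5
    Update dist[4] = 3
    Update dist[5] = 1
  Visit vertex 5 (distance=1)
    Update dist[1] = 2
    Update dist[3] = 3
  Visit vertex 1 (distance=2)
  Visit vertex 3 (distance=3)
    Update dist[2] = 4

Step 3: Shortest path: 6 -> 5 -> 3
Total weight: 1 + 2 = 3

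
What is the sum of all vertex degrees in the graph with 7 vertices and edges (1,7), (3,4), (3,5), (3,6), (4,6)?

Step 1: Count edges incident to each vertex:
  deg(1) = 1 (neighbors: 7)
  deg(2) = 0 (neighbors: none)
  deg(3) = 3 (neighbors: 4, 5, 6)
  deg(4) = 2 (neighbors: 3, 6)
  deg(5) = 1 (neighbors: 3)
  deg(6) = 2 (neighbors: 3, 4)
  deg(7) = 1 (neighbors: 1)

Step 2: Sum all degrees:
  1 + 0 + 3 + 2 + 1 + 2 + 1 = 10

Verification: sum of degrees = 2 * |E| = 2 * 5 = 10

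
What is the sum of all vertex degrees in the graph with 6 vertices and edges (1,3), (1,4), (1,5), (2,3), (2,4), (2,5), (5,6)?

Step 1: Count edges incident to each vertex:
  deg(1) = 3 (neighbors: 3, 4, 5)
  deg(2) = 3 (neighbors: 3, 4, 5)
  deg(3) = 2 (neighbors: 1, 2)
  deg(4) = 2 (neighbors: 1, 2)
  deg(5) = 3 (neighbors: 1, 2, 6)
  deg(6) = 1 (neighbors: 5)

Step 2: Sum all degrees:
  3 + 3 + 2 + 2 + 3 + 1 = 14

Verification: sum of degrees = 2 * |E| = 2 * 7 = 14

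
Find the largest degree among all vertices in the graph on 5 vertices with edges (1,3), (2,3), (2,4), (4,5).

Step 1: Count edges incident to each vertex:
  deg(1) = 1 (neighbors: 3)
  deg(2) = 2 (neighbors: 3, 4)
  deg(3) = 2 (neighbors: 1, 2)
  deg(4) = 2 (neighbors: 2, 5)
  deg(5) = 1 (neighbors: 4)

Step 2: Find maximum:
  max(1, 2, 2, 2, 1) = 2 (vertex 2)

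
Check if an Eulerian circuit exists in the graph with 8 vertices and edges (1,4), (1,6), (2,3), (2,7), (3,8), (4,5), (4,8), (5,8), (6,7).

Step 1: Find the degree of each vertex:
  deg(1) = 2
  deg(2) = 2
  deg(3) = 2
  deg(4) = 3
  deg(5) = 2
  deg(6) = 2
  deg(7) = 2
  deg(8) = 3

Step 2: Count vertices with odd degree:
  Odd-degree vertices: 4, 8 (2 total)

Step 3: Apply Euler's theorem:
  - Eulerian circuit exists iff graph is connected and all vertices have even degree
  - Eulerian path exists iff graph is connected and has 0 or 2 odd-degree vertices

Graph is connected with exactly 2 odd-degree vertices (4, 8).
Eulerian path exists (starting and ending at the odd-degree vertices), but no Eulerian circuit.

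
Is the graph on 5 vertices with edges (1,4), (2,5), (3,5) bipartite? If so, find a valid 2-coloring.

Step 1: Attempt 2-coloring using BFS:
  Start at vertex 1, assign color 0
  Color vertex 4 with color 1 (neighbor of 1)
  Start new component at vertex 2, assign color 0
  Color vertex 5 with color 1 (neighbor of 2)
  Color vertex 3 with color 0 (neighbor of 5)

Step 2: 2-coloring succeeded. No conflicts found.
  Set A (color 0): {1, 2, 3}
  Set B (color 1): {4, 5}

The graph is bipartite with partition {1, 2, 3}, {4, 5}.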